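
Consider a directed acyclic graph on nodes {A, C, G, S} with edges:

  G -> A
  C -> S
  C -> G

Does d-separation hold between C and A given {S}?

No

Only one path connects C and A:
Path 1: C → G → A
  G is a chain and G is not conditioned on — no node blocks this path, so it is active.
Because an active path exists, C and A are not d-separated.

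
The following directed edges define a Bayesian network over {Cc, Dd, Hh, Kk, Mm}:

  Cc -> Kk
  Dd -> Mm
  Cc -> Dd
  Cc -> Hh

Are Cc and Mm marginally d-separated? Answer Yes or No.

Only one path connects Cc and Mm:
  1. Cc → Dd → Mm — Dd:chain[open] ⇒ active
Because an active path exists, Cc and Mm are not d-separated.

No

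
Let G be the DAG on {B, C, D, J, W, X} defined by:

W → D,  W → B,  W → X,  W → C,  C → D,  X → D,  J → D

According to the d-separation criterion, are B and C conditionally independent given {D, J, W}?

Enumerating the 3 paths from B to C and testing each for blocking by {D, J, W}:
  1. B ← W → C — W:fork[blocks] ⇒ blocked
  2. B ← W → X → D ← C — W:fork[blocks]; X:chain[open]; D:collider[open] ⇒ blocked
  3. B ← W → D ← C — W:fork[blocks]; D:collider[open] ⇒ blocked
Since every path is blocked, d-separation holds.

Yes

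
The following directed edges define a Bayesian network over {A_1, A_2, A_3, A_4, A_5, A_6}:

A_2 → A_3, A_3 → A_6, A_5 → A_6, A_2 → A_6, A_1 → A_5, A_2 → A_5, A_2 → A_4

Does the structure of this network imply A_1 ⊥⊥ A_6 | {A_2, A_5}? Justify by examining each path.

3 paths connect A_1 and A_6; each must be blocked for d-separation to hold:
  1. A_1 → A_5 → A_6 — A_5:chain[blocks] ⇒ blocked
  2. A_1 → A_5 ← A_2 → A_6 — A_5:collider[open]; A_2:fork[blocks] ⇒ blocked
  3. A_1 → A_5 ← A_2 → A_3 → A_6 — A_5:collider[open]; A_2:fork[blocks]; A_3:chain[open] ⇒ blocked
Since every path is blocked, d-separation holds.

Yes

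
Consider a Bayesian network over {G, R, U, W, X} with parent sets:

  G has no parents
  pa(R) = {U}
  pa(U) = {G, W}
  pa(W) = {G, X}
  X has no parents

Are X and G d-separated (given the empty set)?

Yes

Enumerating the 2 paths from X to G and testing each for blocking by ∅:
Path 1: X → W → U ← G
  U is a collider here and neither U nor any of its descendants is conditioned on, so the collider stays closed — the path is blocked at U.
Path 2: X → W ← G
  W is a collider here and neither W nor any of its descendants is conditioned on, so the collider stays closed — the path is blocked at W.
Since every path is blocked, d-separation holds.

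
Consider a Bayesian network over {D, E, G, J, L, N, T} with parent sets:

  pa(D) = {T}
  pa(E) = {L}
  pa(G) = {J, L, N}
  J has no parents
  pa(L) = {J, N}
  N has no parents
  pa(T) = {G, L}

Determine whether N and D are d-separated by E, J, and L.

No

We examine all 6 paths between N and D:
  1. N → L → T → D — L:chain[blocks]; T:chain[open] ⇒ blocked
  2. N → L → G → T → D — L:chain[blocks]; G:chain[open]; T:chain[open] ⇒ blocked
  3. N → L ← J → G → T → D — L:collider[open]; J:fork[blocks]; G:chain[open]; T:chain[open] ⇒ blocked
  4. N → G → T → D — G:chain[open]; T:chain[open] ⇒ active
  5. N → G ← L → T → D — G:collider[blocks]; L:fork[blocks]; T:chain[open] ⇒ blocked
  6. N → G ← J → L → T → D — G:collider[blocks]; J:fork[blocks]; L:chain[blocks]; T:chain[open] ⇒ blocked
Because an active path exists, N and D are not d-separated.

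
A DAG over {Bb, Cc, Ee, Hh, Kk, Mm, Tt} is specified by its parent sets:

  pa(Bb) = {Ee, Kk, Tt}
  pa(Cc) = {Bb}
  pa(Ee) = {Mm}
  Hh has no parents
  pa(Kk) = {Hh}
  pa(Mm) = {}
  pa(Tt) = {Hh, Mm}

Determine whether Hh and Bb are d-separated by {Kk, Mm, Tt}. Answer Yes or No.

Yes

There are 3 undirected paths between Hh and Bb; checking each against the conditioning set {Kk, Mm, Tt}:
Path 1: Hh → Tt ← Mm → Ee → Bb
  Mm is a fork here and Mm is conditioned on, so the path is blocked at Mm.
Path 2: Hh → Tt → Bb
  Tt is a chain here and Tt is conditioned on, so the path is blocked at Tt.
Path 3: Hh → Kk → Bb
  Kk is a chain here and Kk is conditioned on, so the path is blocked at Kk.
All paths are blocked; Hh ⊥ Bb | {Kk, Mm, Tt} holds.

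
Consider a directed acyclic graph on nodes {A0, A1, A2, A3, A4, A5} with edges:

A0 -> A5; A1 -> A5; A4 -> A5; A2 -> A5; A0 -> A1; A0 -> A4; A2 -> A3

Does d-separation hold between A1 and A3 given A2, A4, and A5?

3 paths connect A1 and A3; each must be blocked for d-separation to hold:
  1. A1 ← A0 → A4 → A5 ← A2 → A3 — A0:fork[open]; A4:chain[blocks]; A5:collider[open]; A2:fork[blocks] ⇒ blocked
  2. A1 ← A0 → A5 ← A2 → A3 — A0:fork[open]; A5:collider[open]; A2:fork[blocks] ⇒ blocked
  3. A1 → A5 ← A2 → A3 — A5:collider[open]; A2:fork[blocks] ⇒ blocked
Since every path is blocked, d-separation holds.

Yes — A1 and A3 are d-separated given {A2, A4, A5}.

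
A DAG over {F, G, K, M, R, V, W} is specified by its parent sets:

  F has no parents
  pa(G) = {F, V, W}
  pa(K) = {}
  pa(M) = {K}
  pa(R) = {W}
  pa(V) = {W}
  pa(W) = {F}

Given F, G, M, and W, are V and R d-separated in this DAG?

3 paths connect V and R; each must be blocked for d-separation to hold:
Path 1: V → G ← F → W → R
  F is a fork here and F is conditioned on, so the path is blocked at F.
Path 2: V → G ← W → R
  W is a fork here and W is conditioned on, so the path is blocked at W.
Path 3: V ← W → R
  W is a fork here and W is conditioned on, so the path is blocked at W.
Every path is blocked, so V and R are d-separated given {F, G, M, W}.

Yes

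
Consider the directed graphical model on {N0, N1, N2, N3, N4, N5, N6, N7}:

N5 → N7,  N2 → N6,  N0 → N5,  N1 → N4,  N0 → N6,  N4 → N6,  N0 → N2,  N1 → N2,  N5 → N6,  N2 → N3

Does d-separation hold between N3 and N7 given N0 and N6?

There are 6 undirected paths between N3 and N7; checking each against the conditioning set {N0, N6}:
  1. N3 ← N2 ← N1 → N4 → N6 ← N5 → N7 — N2:chain[open]; N1:fork[open]; N4:chain[open]; N6:collider[open]; N5:fork[open] ⇒ active
  2. N3 ← N2 ← N1 → N4 → N6 ← N0 → N5 → N7 — N2:chain[open]; N1:fork[open]; N4:chain[open]; N6:collider[open]; N0:fork[blocks]; N5:chain[open] ⇒ blocked
  3. N3 ← N2 ← N0 → N5 → N7 — N2:chain[open]; N0:fork[blocks]; N5:chain[open] ⇒ blocked
  4. N3 ← N2 ← N0 → N6 ← N5 → N7 — N2:chain[open]; N0:fork[blocks]; N6:collider[open]; N5:fork[open] ⇒ blocked
  5. N3 ← N2 → N6 ← N5 → N7 — N2:fork[open]; N6:collider[open]; N5:fork[open] ⇒ active
  6. N3 ← N2 → N6 ← N0 → N5 → N7 — N2:fork[open]; N6:collider[open]; N0:fork[blocks]; N5:chain[open] ⇒ blocked
Since the path N3 ← N2 ← N1 → N4 → N6 ← N5 → N7 is active, N3 and N7 are not d-separated given {N0, N6}.

No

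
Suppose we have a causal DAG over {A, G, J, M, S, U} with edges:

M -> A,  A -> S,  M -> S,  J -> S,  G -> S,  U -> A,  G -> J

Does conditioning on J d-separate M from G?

Yes

There are 4 undirected paths between M and G; checking each against the conditioning set {J}:
Path 1: M → A → S ← J ← G
  S is a collider here and neither S nor any of its descendants is conditioned on, so the collider stays closed — the path is blocked at S.
Path 2: M → A → S ← G
  S is a collider here and neither S nor any of its descendants is conditioned on, so the collider stays closed — the path is blocked at S.
Path 3: M → S ← J ← G
  S is a collider here and neither S nor any of its descendants is conditioned on, so the collider stays closed — the path is blocked at S.
Path 4: M → S ← G
  S is a collider here and neither S nor any of its descendants is conditioned on, so the collider stays closed — the path is blocked at S.
Since every path is blocked, d-separation holds.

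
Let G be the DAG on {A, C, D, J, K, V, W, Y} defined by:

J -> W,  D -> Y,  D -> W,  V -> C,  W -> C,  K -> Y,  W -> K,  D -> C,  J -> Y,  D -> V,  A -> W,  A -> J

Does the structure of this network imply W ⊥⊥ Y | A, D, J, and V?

No — W and Y are not d-separated given {A, D, J, V}.

There are 6 undirected paths between W and Y; checking each against the conditioning set {A, D, J, V}:
Path 1: W → C ← V ← D → Y
  C is a collider here and neither C nor any of its descendants is conditioned on, so the collider stays closed — the path is blocked at C.
Path 2: W → C ← D → Y
  C is a collider here and neither C nor any of its descendants is conditioned on, so the collider stays closed — the path is blocked at C.
Path 3: W ← J → Y
  J is a fork here and J is conditioned on, so the path is blocked at J.
Path 4: W → K → Y
  K is a chain and K is not conditioned on — no node blocks this path, so it is active.
Path 5: W ← A → J → Y
  A is a fork here and A is conditioned on, so the path is blocked at A.
Path 6: W ← D → Y
  D is a fork here and D is conditioned on, so the path is blocked at D.
At least one path is unblocked, so d-separation fails.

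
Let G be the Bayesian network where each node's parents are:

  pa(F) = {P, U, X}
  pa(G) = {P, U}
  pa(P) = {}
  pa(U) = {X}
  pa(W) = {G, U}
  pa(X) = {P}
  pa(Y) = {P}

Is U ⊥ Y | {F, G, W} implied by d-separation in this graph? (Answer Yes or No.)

There are 6 undirected paths between U and Y; checking each against the conditioning set {F, G, W}:
Path 1: U → F ← X ← P → Y
  F is a collider and F is conditioned on, which opens it; X is a chain and X is not conditioned on; P is a fork and P is not conditioned on — no node blocks this path, so it is active.
Path 2: U → F ← P → Y
  F is a collider and F is conditioned on, which opens it; P is a fork and P is not conditioned on — no node blocks this path, so it is active.
Path 3: U ← X → F ← P → Y
  X is a fork and X is not conditioned on; F is a collider and F is conditioned on, which opens it; P is a fork and P is not conditioned on — no node blocks this path, so it is active.
Path 4: U ← X ← P → Y
  X is a chain and X is not conditioned on; P is a fork and P is not conditioned on — no node blocks this path, so it is active.
Path 5: U → G ← P → Y
  G is a collider and G is conditioned on, which opens it; P is a fork and P is not conditioned on — no node blocks this path, so it is active.
Path 6: U → W ← G ← P → Y
  G is a chain here and G is conditioned on, so the path is blocked at G.
Since the path U → F ← X ← P → Y is active, U and Y are not d-separated given {F, G, W}.

No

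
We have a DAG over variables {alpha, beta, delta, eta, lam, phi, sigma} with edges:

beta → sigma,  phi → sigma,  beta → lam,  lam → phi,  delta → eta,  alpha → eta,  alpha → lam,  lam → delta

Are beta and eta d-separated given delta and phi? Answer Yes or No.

No

4 paths connect beta and eta; each must be blocked for d-separation to hold:
  1. beta → lam ← alpha → eta — lam:collider[open]; alpha:fork[open] ⇒ active
  2. beta → lam → delta → eta — lam:chain[open]; delta:chain[blocks] ⇒ blocked
  3. beta → sigma ← phi ← lam ← alpha → eta — sigma:collider[blocks]; phi:chain[blocks]; lam:chain[open]; alpha:fork[open] ⇒ blocked
  4. beta → sigma ← phi ← lam → delta → eta — sigma:collider[blocks]; phi:chain[blocks]; lam:fork[open]; delta:chain[blocks] ⇒ blocked
Since the path beta → lam ← alpha → eta is active, beta and eta are not d-separated given {delta, phi}.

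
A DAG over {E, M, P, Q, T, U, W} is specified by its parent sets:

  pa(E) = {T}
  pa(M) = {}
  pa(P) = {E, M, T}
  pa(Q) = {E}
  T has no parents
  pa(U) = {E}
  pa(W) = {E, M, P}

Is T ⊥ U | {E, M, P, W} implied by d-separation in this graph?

Yes

We examine all 4 paths between T and U:
Path 1: T → P → W ← E → U
  P is a chain here and P is conditioned on, so the path is blocked at P.
Path 2: T → P ← M → W ← E → U
  M is a fork here and M is conditioned on, so the path is blocked at M.
Path 3: T → P ← E → U
  E is a fork here and E is conditioned on, so the path is blocked at E.
Path 4: T → E → U
  E is a chain here and E is conditioned on, so the path is blocked at E.
Every path is blocked, so T and U are d-separated given {E, M, P, W}.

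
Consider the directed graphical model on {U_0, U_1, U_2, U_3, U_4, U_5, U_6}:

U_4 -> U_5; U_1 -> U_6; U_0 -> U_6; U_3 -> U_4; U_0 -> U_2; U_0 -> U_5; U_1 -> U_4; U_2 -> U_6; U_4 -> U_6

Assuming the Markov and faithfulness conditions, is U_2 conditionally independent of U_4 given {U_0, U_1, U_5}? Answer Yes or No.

Yes — U_2 and U_4 are d-separated given {U_0, U_1, U_5}.

We examine all 6 paths between U_2 and U_4:
  1. U_2 ← U_0 → U_5 ← U_4 — U_0:fork[blocks]; U_5:collider[open] ⇒ blocked
  2. U_2 ← U_0 → U_6 ← U_1 → U_4 — U_0:fork[blocks]; U_6:collider[blocks]; U_1:fork[blocks] ⇒ blocked
  3. U_2 ← U_0 → U_6 ← U_4 — U_0:fork[blocks]; U_6:collider[blocks] ⇒ blocked
  4. U_2 → U_6 ← U_0 → U_5 ← U_4 — U_6:collider[blocks]; U_0:fork[blocks]; U_5:collider[open] ⇒ blocked
  5. U_2 → U_6 ← U_1 → U_4 — U_6:collider[blocks]; U_1:fork[blocks] ⇒ blocked
  6. U_2 → U_6 ← U_4 — U_6:collider[blocks] ⇒ blocked
All paths are blocked; U_2 ⊥ U_4 | {U_0, U_1, U_5} holds.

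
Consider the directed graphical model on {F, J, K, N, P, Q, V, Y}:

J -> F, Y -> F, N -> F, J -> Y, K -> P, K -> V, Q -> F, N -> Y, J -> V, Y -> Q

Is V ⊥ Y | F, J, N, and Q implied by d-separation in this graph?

There are 4 undirected paths between V and Y; checking each against the conditioning set {F, J, N, Q}:
Path 1: V ← J → Y
  J is a fork here and J is conditioned on, so the path is blocked at J.
Path 2: V ← J → F ← Y
  J is a fork here and J is conditioned on, so the path is blocked at J.
Path 3: V ← J → F ← Q ← Y
  J is a fork here and J is conditioned on, so the path is blocked at J.
Path 4: V ← J → F ← N → Y
  J is a fork here and J is conditioned on, so the path is blocked at J.
All paths are blocked; V ⊥ Y | {F, J, N, Q} holds.

Yes — V and Y are d-separated given {F, J, N, Q}.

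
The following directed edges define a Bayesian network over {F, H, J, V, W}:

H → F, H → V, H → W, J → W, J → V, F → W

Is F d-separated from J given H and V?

We examine all 4 paths between F and J:
Path 1: F ← H → W ← J
  H is a fork here and H is conditioned on, so the path is blocked at H.
Path 2: F ← H → V ← J
  H is a fork here and H is conditioned on, so the path is blocked at H.
Path 3: F → W ← J
  W is a collider here and neither W nor any of its descendants is conditioned on, so the collider stays closed — the path is blocked at W.
Path 4: F → W ← H → V ← J
  W is a collider here and neither W nor any of its descendants is conditioned on, so the collider stays closed — the path is blocked at W.
Every path is blocked, so F and J are d-separated given {H, V}.

Yes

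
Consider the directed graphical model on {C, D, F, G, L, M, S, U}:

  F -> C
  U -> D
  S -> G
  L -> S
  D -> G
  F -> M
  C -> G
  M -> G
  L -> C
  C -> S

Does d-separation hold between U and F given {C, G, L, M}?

4 paths connect U and F; each must be blocked for d-separation to hold:
  1. U → D → G ← S ← L → C ← F — D:chain[open]; G:collider[open]; S:chain[open]; L:fork[blocks]; C:collider[open] ⇒ blocked
  2. U → D → G ← S ← C ← F — D:chain[open]; G:collider[open]; S:chain[open]; C:chain[blocks] ⇒ blocked
  3. U → D → G ← C ← F — D:chain[open]; G:collider[open]; C:chain[blocks] ⇒ blocked
  4. U → D → G ← M ← F — D:chain[open]; G:collider[open]; M:chain[blocks] ⇒ blocked
Every path is blocked, so U and F are d-separated given {C, G, L, M}.

Yes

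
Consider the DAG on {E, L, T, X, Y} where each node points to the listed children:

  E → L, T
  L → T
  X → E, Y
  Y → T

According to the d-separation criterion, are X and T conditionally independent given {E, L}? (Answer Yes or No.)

No

We examine all 3 paths between X and T:
Path 1: X → E → T
  E is a chain here and E is conditioned on, so the path is blocked at E.
Path 2: X → E → L → T
  E is a chain here and E is conditioned on, so the path is blocked at E.
Path 3: X → Y → T
  Y is a chain and Y is not conditioned on — no node blocks this path, so it is active.
Because an active path exists, X and T are not d-separated.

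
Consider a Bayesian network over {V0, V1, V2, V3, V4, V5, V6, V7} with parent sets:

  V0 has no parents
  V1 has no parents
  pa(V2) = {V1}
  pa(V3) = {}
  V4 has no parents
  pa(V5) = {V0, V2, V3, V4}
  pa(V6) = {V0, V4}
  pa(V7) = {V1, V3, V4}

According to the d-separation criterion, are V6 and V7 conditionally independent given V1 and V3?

6 paths connect V6 and V7; each must be blocked for d-separation to hold:
  1. V6 ← V4 → V7 — V4:fork[open] ⇒ active
  2. V6 ← V4 → V5 ← V2 ← V1 → V7 — V4:fork[open]; V5:collider[blocks]; V2:chain[open]; V1:fork[blocks] ⇒ blocked
  3. V6 ← V4 → V5 ← V3 → V7 — V4:fork[open]; V5:collider[blocks]; V3:fork[blocks] ⇒ blocked
  4. V6 ← V0 → V5 ← V4 → V7 — V0:fork[open]; V5:collider[blocks]; V4:fork[open] ⇒ blocked
  5. V6 ← V0 → V5 ← V2 ← V1 → V7 — V0:fork[open]; V5:collider[blocks]; V2:chain[open]; V1:fork[blocks] ⇒ blocked
  6. V6 ← V0 → V5 ← V3 → V7 — V0:fork[open]; V5:collider[blocks]; V3:fork[blocks] ⇒ blocked
At least one path is unblocked, so d-separation fails.

No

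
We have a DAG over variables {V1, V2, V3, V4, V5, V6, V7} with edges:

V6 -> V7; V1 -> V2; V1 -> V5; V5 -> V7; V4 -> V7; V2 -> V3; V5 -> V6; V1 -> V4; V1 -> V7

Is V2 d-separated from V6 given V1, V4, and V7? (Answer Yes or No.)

Yes

Enumerating the 6 paths from V2 to V6 and testing each for blocking by {V1, V4, V7}:
Path 1: V2 ← V1 → V4 → V7 ← V5 → V6
  V1 is a fork here and V1 is conditioned on, so the path is blocked at V1.
Path 2: V2 ← V1 → V4 → V7 ← V6
  V1 is a fork here and V1 is conditioned on, so the path is blocked at V1.
Path 3: V2 ← V1 → V5 → V6
  V1 is a fork here and V1 is conditioned on, so the path is blocked at V1.
Path 4: V2 ← V1 → V5 → V7 ← V6
  V1 is a fork here and V1 is conditioned on, so the path is blocked at V1.
Path 5: V2 ← V1 → V7 ← V5 → V6
  V1 is a fork here and V1 is conditioned on, so the path is blocked at V1.
Path 6: V2 ← V1 → V7 ← V6
  V1 is a fork here and V1 is conditioned on, so the path is blocked at V1.
Since every path is blocked, d-separation holds.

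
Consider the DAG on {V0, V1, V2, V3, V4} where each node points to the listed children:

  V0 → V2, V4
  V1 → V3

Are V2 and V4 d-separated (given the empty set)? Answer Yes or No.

The only undirected path from V2 to V4 is:
Path 1: V2 ← V0 → V4
  V0 is a fork and V0 is not conditioned on — no node blocks this path, so it is active.
At least one path is unblocked, so d-separation fails.

No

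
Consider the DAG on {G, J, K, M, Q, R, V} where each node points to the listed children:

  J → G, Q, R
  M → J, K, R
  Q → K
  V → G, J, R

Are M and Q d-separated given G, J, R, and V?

There are 5 undirected paths between M and Q; checking each against the conditioning set {G, J, R, V}:
Path 1: M → J → Q
  J is a chain here and J is conditioned on, so the path is blocked at J.
Path 2: M → K ← Q
  K is a collider here and neither K nor any of its descendants is conditioned on, so the collider stays closed — the path is blocked at K.
Path 3: M → R ← V → G ← J → Q
  V is a fork here and V is conditioned on, so the path is blocked at V.
Path 4: M → R ← V → J → Q
  V is a fork here and V is conditioned on, so the path is blocked at V.
Path 5: M → R ← J → Q
  J is a fork here and J is conditioned on, so the path is blocked at J.
Every path is blocked, so M and Q are d-separated given {G, J, R, V}.

Yes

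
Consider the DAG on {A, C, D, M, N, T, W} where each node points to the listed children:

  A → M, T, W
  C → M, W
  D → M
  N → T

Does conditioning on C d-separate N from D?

We examine all 2 paths between N and D:
Path 1: N → T ← A → W ← C → M ← D
  T is a collider here and neither T nor any of its descendants is conditioned on, so the collider stays closed — the path is blocked at T.
Path 2: N → T ← A → M ← D
  T is a collider here and neither T nor any of its descendants is conditioned on, so the collider stays closed — the path is blocked at T.
Since every path is blocked, d-separation holds.

Yes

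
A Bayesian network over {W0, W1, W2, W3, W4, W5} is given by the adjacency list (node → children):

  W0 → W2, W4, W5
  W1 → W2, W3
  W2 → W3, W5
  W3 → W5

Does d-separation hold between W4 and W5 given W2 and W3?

No — W4 and W5 are not d-separated given {W2, W3}.

We examine all 4 paths between W4 and W5:
Path 1: W4 ← W0 → W5
  W0 is a fork and W0 is not conditioned on — no node blocks this path, so it is active.
Path 2: W4 ← W0 → W2 → W3 → W5
  W2 is a chain here and W2 is conditioned on, so the path is blocked at W2.
Path 3: W4 ← W0 → W2 → W5
  W2 is a chain here and W2 is conditioned on, so the path is blocked at W2.
Path 4: W4 ← W0 → W2 ← W1 → W3 → W5
  W3 is a chain here and W3 is conditioned on, so the path is blocked at W3.
Because an active path exists, W4 and W5 are not d-separated.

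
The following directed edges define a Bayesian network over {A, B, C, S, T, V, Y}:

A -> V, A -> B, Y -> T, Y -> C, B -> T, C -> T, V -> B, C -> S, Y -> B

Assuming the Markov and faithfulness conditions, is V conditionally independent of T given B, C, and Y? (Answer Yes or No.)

Yes

6 paths connect V and T; each must be blocked for d-separation to hold:
Path 1: V ← A → B ← Y → C → T
  Y is a fork here and Y is conditioned on, so the path is blocked at Y.
Path 2: V ← A → B ← Y → T
  Y is a fork here and Y is conditioned on, so the path is blocked at Y.
Path 3: V ← A → B → T
  B is a chain here and B is conditioned on, so the path is blocked at B.
Path 4: V → B ← Y → C → T
  Y is a fork here and Y is conditioned on, so the path is blocked at Y.
Path 5: V → B ← Y → T
  Y is a fork here and Y is conditioned on, so the path is blocked at Y.
Path 6: V → B → T
  B is a chain here and B is conditioned on, so the path is blocked at B.
All paths are blocked; V ⊥ T | {B, C, Y} holds.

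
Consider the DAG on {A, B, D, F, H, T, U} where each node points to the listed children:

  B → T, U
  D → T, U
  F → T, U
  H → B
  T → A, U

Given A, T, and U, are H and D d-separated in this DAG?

We examine all 6 paths between H and D:
Path 1: H → B → U ← F → T ← D
  B is a chain and B is not conditioned on; U is a collider and U is conditioned on, which opens it; F is a fork and F is not conditioned on; T is a collider and T is conditioned on, which opens it — no node blocks this path, so it is active.
Path 2: H → B → U ← T ← D
  T is a chain here and T is conditioned on, so the path is blocked at T.
Path 3: H → B → U ← D
  B is a chain and B is not conditioned on; U is a collider and U is conditioned on, which opens it — no node blocks this path, so it is active.
Path 4: H → B → T ← F → U ← D
  B is a chain and B is not conditioned on; T is a collider and T is conditioned on, which opens it; F is a fork and F is not conditioned on; U is a collider and U is conditioned on, which opens it — no node blocks this path, so it is active.
Path 5: H → B → T → U ← D
  T is a chain here and T is conditioned on, so the path is blocked at T.
Path 6: H → B → T ← D
  B is a chain and B is not conditioned on; T is a collider and T is conditioned on, which opens it — no node blocks this path, so it is active.
At least one path is unblocked, so d-separation fails.

No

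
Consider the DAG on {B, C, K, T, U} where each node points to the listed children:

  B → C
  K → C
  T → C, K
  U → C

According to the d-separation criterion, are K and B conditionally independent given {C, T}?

No

We examine all 2 paths between K and B:
  1. K ← T → C ← B — T:fork[blocks]; C:collider[open] ⇒ blocked
  2. K → C ← B — C:collider[open] ⇒ active
Since the path K → C ← B is active, K and B are not d-separated given {C, T}.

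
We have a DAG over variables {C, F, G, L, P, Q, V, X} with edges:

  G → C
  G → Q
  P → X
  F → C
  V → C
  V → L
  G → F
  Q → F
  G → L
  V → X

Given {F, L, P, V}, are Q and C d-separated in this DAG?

No

There are 6 undirected paths between Q and C; checking each against the conditioning set {F, L, P, V}:
Path 1: Q ← G → L ← V → C
  V is a fork here and V is conditioned on, so the path is blocked at V.
Path 2: Q ← G → F → C
  F is a chain here and F is conditioned on, so the path is blocked at F.
Path 3: Q ← G → C
  G is a fork and G is not conditioned on — no node blocks this path, so it is active.
Path 4: Q → F ← G → L ← V → C
  V is a fork here and V is conditioned on, so the path is blocked at V.
Path 5: Q → F ← G → C
  F is a collider and F is conditioned on, which opens it; G is a fork and G is not conditioned on — no node blocks this path, so it is active.
Path 6: Q → F → C
  F is a chain here and F is conditioned on, so the path is blocked at F.
Because an active path exists, Q and C are not d-separated.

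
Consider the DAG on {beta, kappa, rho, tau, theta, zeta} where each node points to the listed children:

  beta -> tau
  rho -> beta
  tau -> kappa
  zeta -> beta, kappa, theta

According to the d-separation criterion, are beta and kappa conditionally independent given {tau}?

We examine all 2 paths between beta and kappa:
  1. beta ← zeta → kappa — zeta:fork[open] ⇒ active
  2. beta → tau → kappa — tau:chain[blocks] ⇒ blocked
At least one path is unblocked, so d-separation fails.

No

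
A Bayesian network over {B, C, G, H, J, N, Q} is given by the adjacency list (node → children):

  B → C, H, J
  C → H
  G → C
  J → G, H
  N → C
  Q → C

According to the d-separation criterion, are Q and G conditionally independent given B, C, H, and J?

Enumerating the 5 paths from Q to G and testing each for blocking by {B, C, H, J}:
Path 1: Q → C → H ← B → J → G
  C is a chain here and C is conditioned on, so the path is blocked at C.
Path 2: Q → C → H ← J → G
  C is a chain here and C is conditioned on, so the path is blocked at C.
Path 3: Q → C ← B → H ← J → G
  B is a fork here and B is conditioned on, so the path is blocked at B.
Path 4: Q → C ← B → J → G
  B is a fork here and B is conditioned on, so the path is blocked at B.
Path 5: Q → C ← G
  C is a collider and C is conditioned on, which opens it — no node blocks this path, so it is active.
Since the path Q → C ← G is active, Q and G are not d-separated given {B, C, H, J}.

No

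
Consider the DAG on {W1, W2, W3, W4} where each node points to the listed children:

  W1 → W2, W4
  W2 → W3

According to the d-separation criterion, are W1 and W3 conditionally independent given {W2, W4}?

Yes — W1 and W3 are d-separated given {W2, W4}.

There is one path between W1 and W3:
  1. W1 → W2 → W3 — W2:chain[blocks] ⇒ blocked
Every path is blocked, so W1 and W3 are d-separated given {W2, W4}.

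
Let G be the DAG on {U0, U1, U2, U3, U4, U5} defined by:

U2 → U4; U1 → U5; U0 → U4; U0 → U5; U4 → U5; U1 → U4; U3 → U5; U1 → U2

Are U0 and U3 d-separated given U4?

There are 4 undirected paths between U0 and U3; checking each against the conditioning set {U4}:
  1. U0 → U4 ← U1 → U5 ← U3 — U4:collider[open]; U1:fork[open]; U5:collider[blocks] ⇒ blocked
  2. U0 → U4 → U5 ← U3 — U4:chain[blocks]; U5:collider[blocks] ⇒ blocked
  3. U0 → U4 ← U2 ← U1 → U5 ← U3 — U4:collider[open]; U2:chain[open]; U1:fork[open]; U5:collider[blocks] ⇒ blocked
  4. U0 → U5 ← U3 — U5:collider[blocks] ⇒ blocked
All paths are blocked; U0 ⊥ U3 | {U4} holds.

Yes — U0 and U3 are d-separated given {U4}.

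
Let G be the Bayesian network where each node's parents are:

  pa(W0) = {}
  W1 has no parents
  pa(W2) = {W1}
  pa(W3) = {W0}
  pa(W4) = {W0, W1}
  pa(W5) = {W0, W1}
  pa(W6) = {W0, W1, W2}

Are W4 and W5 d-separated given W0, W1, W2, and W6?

6 paths connect W4 and W5; each must be blocked for d-separation to hold:
Path 1: W4 ← W1 → W2 → W6 ← W0 → W5
  W1 is a fork here and W1 is conditioned on, so the path is blocked at W1.
Path 2: W4 ← W1 → W5
  W1 is a fork here and W1 is conditioned on, so the path is blocked at W1.
Path 3: W4 ← W1 → W6 ← W0 → W5
  W1 is a fork here and W1 is conditioned on, so the path is blocked at W1.
Path 4: W4 ← W0 → W5
  W0 is a fork here and W0 is conditioned on, so the path is blocked at W0.
Path 5: W4 ← W0 → W6 ← W2 ← W1 → W5
  W0 is a fork here and W0 is conditioned on, so the path is blocked at W0.
Path 6: W4 ← W0 → W6 ← W1 → W5
  W0 is a fork here and W0 is conditioned on, so the path is blocked at W0.
Every path is blocked, so W4 and W5 are d-separated given {W0, W1, W2, W6}.

Yes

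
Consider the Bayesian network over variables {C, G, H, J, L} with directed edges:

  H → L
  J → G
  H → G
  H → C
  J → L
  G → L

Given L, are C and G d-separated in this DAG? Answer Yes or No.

No — C and G are not d-separated given {L}.

Enumerating the 3 paths from C to G and testing each for blocking by {L}:
  1. C ← H → G — H:fork[open] ⇒ active
  2. C ← H → L ← G — H:fork[open]; L:collider[open] ⇒ active
  3. C ← H → L ← J → G — H:fork[open]; L:collider[open]; J:fork[open] ⇒ active
Because an active path exists, C and G are not d-separated.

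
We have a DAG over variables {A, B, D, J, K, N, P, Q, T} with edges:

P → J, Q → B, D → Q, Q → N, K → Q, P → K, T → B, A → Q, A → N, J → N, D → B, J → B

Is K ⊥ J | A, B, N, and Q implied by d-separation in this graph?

5 paths connect K and J; each must be blocked for d-separation to hold:
Path 1: K → Q ← A → N ← J
  A is a fork here and A is conditioned on, so the path is blocked at A.
Path 2: K → Q ← D → B ← J
  Q is a collider and Q is conditioned on, which opens it; D is a fork and D is not conditioned on; B is a collider and B is conditioned on, which opens it — no node blocks this path, so it is active.
Path 3: K → Q → B ← J
  Q is a chain here and Q is conditioned on, so the path is blocked at Q.
Path 4: K → Q → N ← J
  Q is a chain here and Q is conditioned on, so the path is blocked at Q.
Path 5: K ← P → J
  P is a fork and P is not conditioned on — no node blocks this path, so it is active.
At least one path is unblocked, so d-separation fails.

No — K and J are not d-separated given {A, B, N, Q}.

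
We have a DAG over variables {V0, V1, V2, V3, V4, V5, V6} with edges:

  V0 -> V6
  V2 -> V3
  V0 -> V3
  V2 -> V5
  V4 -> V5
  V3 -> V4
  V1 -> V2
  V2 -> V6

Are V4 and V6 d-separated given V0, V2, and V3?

We examine all 4 paths between V4 and V6:
  1. V4 ← V3 ← V2 → V6 — V3:chain[blocks]; V2:fork[blocks] ⇒ blocked
  2. V4 ← V3 ← V0 → V6 — V3:chain[blocks]; V0:fork[blocks] ⇒ blocked
  3. V4 → V5 ← V2 → V6 — V5:collider[blocks]; V2:fork[blocks] ⇒ blocked
  4. V4 → V5 ← V2 → V3 ← V0 → V6 — V5:collider[blocks]; V2:fork[blocks]; V3:collider[open]; V0:fork[blocks] ⇒ blocked
All paths are blocked; V4 ⊥ V6 | {V0, V2, V3} holds.

Yes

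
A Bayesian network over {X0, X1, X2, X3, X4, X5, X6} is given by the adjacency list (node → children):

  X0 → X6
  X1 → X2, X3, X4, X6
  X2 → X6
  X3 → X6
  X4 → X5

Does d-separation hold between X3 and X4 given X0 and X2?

We examine all 3 paths between X3 and X4:
Path 1: X3 ← X1 → X4
  X1 is a fork and X1 is not conditioned on — no node blocks this path, so it is active.
Path 2: X3 → X6 ← X1 → X4
  X6 is a collider here and neither X6 nor any of its descendants is conditioned on, so the collider stays closed — the path is blocked at X6.
Path 3: X3 → X6 ← X2 ← X1 → X4
  X6 is a collider here and neither X6 nor any of its descendants is conditioned on, so the collider stays closed — the path is blocked at X6.
Because an active path exists, X3 and X4 are not d-separated.

No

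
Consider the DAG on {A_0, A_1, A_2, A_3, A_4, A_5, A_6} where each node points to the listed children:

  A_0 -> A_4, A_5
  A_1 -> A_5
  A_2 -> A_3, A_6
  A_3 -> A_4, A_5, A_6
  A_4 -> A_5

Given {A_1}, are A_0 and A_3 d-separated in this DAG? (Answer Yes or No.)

Enumerating the 4 paths from A_0 to A_3 and testing each for blocking by {A_1}:
  1. A_0 → A_4 ← A_3 — A_4:collider[blocks] ⇒ blocked
  2. A_0 → A_4 → A_5 ← A_3 — A_4:chain[open]; A_5:collider[blocks] ⇒ blocked
  3. A_0 → A_5 ← A_4 ← A_3 — A_5:collider[blocks]; A_4:chain[open] ⇒ blocked
  4. A_0 → A_5 ← A_3 — A_5:collider[blocks] ⇒ blocked
Every path is blocked, so A_0 and A_3 are d-separated given {A_1}.

Yes — A_0 and A_3 are d-separated given {A_1}.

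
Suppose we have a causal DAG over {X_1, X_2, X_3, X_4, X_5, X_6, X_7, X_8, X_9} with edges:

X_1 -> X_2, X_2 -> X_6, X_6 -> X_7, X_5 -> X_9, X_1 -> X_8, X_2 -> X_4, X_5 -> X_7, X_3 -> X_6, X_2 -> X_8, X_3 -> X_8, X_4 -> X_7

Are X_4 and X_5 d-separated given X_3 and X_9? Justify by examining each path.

Enumerating the 4 paths from X_4 to X_5 and testing each for blocking by {X_3, X_9}:
  1. X_4 → X_7 ← X_5 — X_7:collider[blocks] ⇒ blocked
  2. X_4 ← X_2 ← X_1 → X_8 ← X_3 → X_6 → X_7 ← X_5 — X_2:chain[open]; X_1:fork[open]; X_8:collider[blocks]; X_3:fork[blocks]; X_6:chain[open]; X_7:collider[blocks] ⇒ blocked
  3. X_4 ← X_2 → X_8 ← X_3 → X_6 → X_7 ← X_5 — X_2:fork[open]; X_8:collider[blocks]; X_3:fork[blocks]; X_6:chain[open]; X_7:collider[blocks] ⇒ blocked
  4. X_4 ← X_2 → X_6 → X_7 ← X_5 — X_2:fork[open]; X_6:chain[open]; X_7:collider[blocks] ⇒ blocked
All paths are blocked; X_4 ⊥ X_5 | {X_3, X_9} holds.

Yes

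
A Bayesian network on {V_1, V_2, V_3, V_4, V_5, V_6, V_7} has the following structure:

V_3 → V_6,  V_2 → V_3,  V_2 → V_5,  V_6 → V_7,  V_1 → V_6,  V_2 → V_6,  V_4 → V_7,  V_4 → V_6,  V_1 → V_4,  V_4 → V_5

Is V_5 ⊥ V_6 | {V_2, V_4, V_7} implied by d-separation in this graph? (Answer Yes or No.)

Enumerating the 5 paths from V_5 to V_6 and testing each for blocking by {V_2, V_4, V_7}:
Path 1: V_5 ← V_4 → V_6
  V_4 is a fork here and V_4 is conditioned on, so the path is blocked at V_4.
Path 2: V_5 ← V_4 ← V_1 → V_6
  V_4 is a chain here and V_4 is conditioned on, so the path is blocked at V_4.
Path 3: V_5 ← V_4 → V_7 ← V_6
  V_4 is a fork here and V_4 is conditioned on, so the path is blocked at V_4.
Path 4: V_5 ← V_2 → V_3 → V_6
  V_2 is a fork here and V_2 is conditioned on, so the path is blocked at V_2.
Path 5: V_5 ← V_2 → V_6
  V_2 is a fork here and V_2 is conditioned on, so the path is blocked at V_2.
All paths are blocked; V_5 ⊥ V_6 | {V_2, V_4, V_7} holds.

Yes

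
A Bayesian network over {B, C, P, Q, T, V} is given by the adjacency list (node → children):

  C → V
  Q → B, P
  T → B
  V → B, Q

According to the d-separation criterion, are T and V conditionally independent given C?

Enumerating the 2 paths from T to V and testing each for blocking by {C}:
  1. T → B ← V — B:collider[blocks] ⇒ blocked
  2. T → B ← Q ← V — B:collider[blocks]; Q:chain[open] ⇒ blocked
All paths are blocked; T ⊥ V | {C} holds.

Yes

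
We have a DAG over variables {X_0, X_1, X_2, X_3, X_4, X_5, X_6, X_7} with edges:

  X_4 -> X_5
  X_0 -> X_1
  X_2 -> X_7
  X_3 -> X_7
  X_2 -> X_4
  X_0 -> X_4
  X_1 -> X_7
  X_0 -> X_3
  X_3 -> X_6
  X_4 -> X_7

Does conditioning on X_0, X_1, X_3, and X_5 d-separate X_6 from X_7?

4 paths connect X_6 and X_7; each must be blocked for d-separation to hold:
Path 1: X_6 ← X_3 ← X_0 → X_4 ← X_2 → X_7
  X_3 is a chain here and X_3 is conditioned on, so the path is blocked at X_3.
Path 2: X_6 ← X_3 ← X_0 → X_4 → X_7
  X_3 is a chain here and X_3 is conditioned on, so the path is blocked at X_3.
Path 3: X_6 ← X_3 ← X_0 → X_1 → X_7
  X_3 is a chain here and X_3 is conditioned on, so the path is blocked at X_3.
Path 4: X_6 ← X_3 → X_7
  X_3 is a fork here and X_3 is conditioned on, so the path is blocked at X_3.
Since every path is blocked, d-separation holds.

Yes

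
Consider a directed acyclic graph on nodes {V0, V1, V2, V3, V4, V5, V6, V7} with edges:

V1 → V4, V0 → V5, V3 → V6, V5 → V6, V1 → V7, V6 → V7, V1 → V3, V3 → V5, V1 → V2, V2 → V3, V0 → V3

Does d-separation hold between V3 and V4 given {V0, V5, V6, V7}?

No

5 paths connect V3 and V4; each must be blocked for d-separation to hold:
Path 1: V3 → V5 → V6 → V7 ← V1 → V4
  V5 is a chain here and V5 is conditioned on, so the path is blocked at V5.
Path 2: V3 ← V0 → V5 → V6 → V7 ← V1 → V4
  V0 is a fork here and V0 is conditioned on, so the path is blocked at V0.
Path 3: V3 → V6 → V7 ← V1 → V4
  V6 is a chain here and V6 is conditioned on, so the path is blocked at V6.
Path 4: V3 ← V1 → V4
  V1 is a fork and V1 is not conditioned on — no node blocks this path, so it is active.
Path 5: V3 ← V2 ← V1 → V4
  V2 is a chain and V2 is not conditioned on; V1 is a fork and V1 is not conditioned on — no node blocks this path, so it is active.
At least one path is unblocked, so d-separation fails.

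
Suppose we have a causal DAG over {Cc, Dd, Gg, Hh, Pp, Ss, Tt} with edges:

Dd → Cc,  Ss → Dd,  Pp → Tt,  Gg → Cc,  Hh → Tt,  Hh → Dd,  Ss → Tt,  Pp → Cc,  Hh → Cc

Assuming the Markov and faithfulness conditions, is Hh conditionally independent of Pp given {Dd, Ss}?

Yes — Hh and Pp are d-separated given {Dd, Ss}.

There are 6 undirected paths between Hh and Pp; checking each against the conditioning set {Dd, Ss}:
Path 1: Hh → Cc ← Pp
  Cc is a collider here and neither Cc nor any of its descendants is conditioned on, so the collider stays closed — the path is blocked at Cc.
Path 2: Hh → Cc ← Dd ← Ss → Tt ← Pp
  Cc is a collider here and neither Cc nor any of its descendants is conditioned on, so the collider stays closed — the path is blocked at Cc.
Path 3: Hh → Tt ← Ss → Dd → Cc ← Pp
  Tt is a collider here and neither Tt nor any of its descendants is conditioned on, so the collider stays closed — the path is blocked at Tt.
Path 4: Hh → Tt ← Pp
  Tt is a collider here and neither Tt nor any of its descendants is conditioned on, so the collider stays closed — the path is blocked at Tt.
Path 5: Hh → Dd ← Ss → Tt ← Pp
  Ss is a fork here and Ss is conditioned on, so the path is blocked at Ss.
Path 6: Hh → Dd → Cc ← Pp
  Dd is a chain here and Dd is conditioned on, so the path is blocked at Dd.
Every path is blocked, so Hh and Pp are d-separated given {Dd, Ss}.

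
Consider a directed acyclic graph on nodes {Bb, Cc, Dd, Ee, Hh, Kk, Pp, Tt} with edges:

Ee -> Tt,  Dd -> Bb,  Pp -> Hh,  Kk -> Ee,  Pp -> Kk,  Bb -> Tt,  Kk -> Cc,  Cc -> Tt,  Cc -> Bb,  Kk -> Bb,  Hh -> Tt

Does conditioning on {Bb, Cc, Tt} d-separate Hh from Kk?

There are 6 undirected paths between Hh and Kk; checking each against the conditioning set {Bb, Cc, Tt}:
Path 1: Hh → Tt ← Bb ← Cc ← Kk
  Bb is a chain here and Bb is conditioned on, so the path is blocked at Bb.
Path 2: Hh → Tt ← Bb ← Kk
  Bb is a chain here and Bb is conditioned on, so the path is blocked at Bb.
Path 3: Hh → Tt ← Cc → Bb ← Kk
  Cc is a fork here and Cc is conditioned on, so the path is blocked at Cc.
Path 4: Hh → Tt ← Cc ← Kk
  Cc is a chain here and Cc is conditioned on, so the path is blocked at Cc.
Path 5: Hh → Tt ← Ee ← Kk
  Tt is a collider and Tt is conditioned on, which opens it; Ee is a chain and Ee is not conditioned on — no node blocks this path, so it is active.
Path 6: Hh ← Pp → Kk
  Pp is a fork and Pp is not conditioned on — no node blocks this path, so it is active.
Since the path Hh → Tt ← Ee ← Kk is active, Hh and Kk are not d-separated given {Bb, Cc, Tt}.

No — Hh and Kk are not d-separated given {Bb, Cc, Tt}.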